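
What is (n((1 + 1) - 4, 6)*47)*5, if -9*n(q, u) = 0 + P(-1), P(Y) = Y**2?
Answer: -235/9 ≈ -26.111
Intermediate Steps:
n(q, u) = -1/9 (n(q, u) = -(0 + (-1)**2)/9 = -(0 + 1)/9 = -1/9*1 = -1/9)
(n((1 + 1) - 4, 6)*47)*5 = -1/9*47*5 = -47/9*5 = -235/9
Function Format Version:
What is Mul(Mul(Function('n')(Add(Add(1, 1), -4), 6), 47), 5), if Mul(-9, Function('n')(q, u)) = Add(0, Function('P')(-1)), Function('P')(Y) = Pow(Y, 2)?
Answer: Rational(-235, 9) ≈ -26.111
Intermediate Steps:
Function('n')(q, u) = Rational(-1, 9) (Function('n')(q, u) = Mul(Rational(-1, 9), Add(0, Pow(-1, 2))) = Mul(Rational(-1, 9), Add(0, 1)) = Mul(Rational(-1, 9), 1) = Rational(-1, 9))
Mul(Mul(Function('n')(Add(Add(1, 1), -4), 6), 47), 5) = Mul(Mul(Rational(-1, 9), 47), 5) = Mul(Rational(-47, 9), 5) = Rational(-235, 9)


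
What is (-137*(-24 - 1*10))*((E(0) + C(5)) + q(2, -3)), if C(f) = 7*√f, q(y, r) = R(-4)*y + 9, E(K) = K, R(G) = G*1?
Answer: 4658 + 32606*√5 ≈ 77567.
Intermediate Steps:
R(G) = G
q(y, r) = 9 - 4*y (q(y, r) = -4*y + 9 = 9 - 4*y)
(-137*(-24 - 1*10))*((E(0) + C(5)) + q(2, -3)) = (-137*(-24 - 1*10))*((0 + 7*√5) + (9 - 4*2)) = (-137*(-24 - 10))*(7*√5 + (9 - 8)) = (-137*(-34))*(7*√5 + 1) = 4658*(1 + 7*√5) = 4658 + 32606*√5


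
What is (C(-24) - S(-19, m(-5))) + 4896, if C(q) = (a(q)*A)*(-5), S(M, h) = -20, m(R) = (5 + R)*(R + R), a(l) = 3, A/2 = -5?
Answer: 5066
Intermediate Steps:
A = -10 (A = 2*(-5) = -10)
m(R) = 2*R*(5 + R) (m(R) = (5 + R)*(2*R) = 2*R*(5 + R))
C(q) = 150 (C(q) = (3*(-10))*(-5) = -30*(-5) = 150)
(C(-24) - S(-19, m(-5))) + 4896 = (150 - 1*(-20)) + 4896 = (150 + 20) + 4896 = 170 + 4896 = 5066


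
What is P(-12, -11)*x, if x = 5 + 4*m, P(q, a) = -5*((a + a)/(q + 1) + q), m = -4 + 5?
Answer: 450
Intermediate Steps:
m = 1
P(q, a) = -5*q - 10*a/(1 + q) (P(q, a) = -5*((2*a)/(1 + q) + q) = -5*(2*a/(1 + q) + q) = -5*(q + 2*a/(1 + q)) = -5*q - 10*a/(1 + q))
x = 9 (x = 5 + 4*1 = 5 + 4 = 9)
P(-12, -11)*x = (5*(-1*(-12) - 1*(-12)² - 2*(-11))/(1 - 12))*9 = (5*(12 - 1*144 + 22)/(-11))*9 = (5*(-1/11)*(12 - 144 + 22))*9 = (5*(-1/11)*(-110))*9 = 50*9 = 450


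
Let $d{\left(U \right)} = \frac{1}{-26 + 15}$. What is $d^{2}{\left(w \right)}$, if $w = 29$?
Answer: $\frac{1}{121} \approx 0.0082645$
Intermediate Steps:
$d{\left(U \right)} = - \frac{1}{11}$ ($d{\left(U \right)} = \frac{1}{-11} = - \frac{1}{11}$)
$d^{2}{\left(w \right)} = \left(- \frac{1}{11}\right)^{2} = \frac{1}{121}$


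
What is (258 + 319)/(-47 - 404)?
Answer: -577/451 ≈ -1.2794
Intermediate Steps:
(258 + 319)/(-47 - 404) = 577/(-451) = 577*(-1/451) = -577/451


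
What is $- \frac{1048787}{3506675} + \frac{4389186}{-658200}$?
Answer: $- \frac{107211736133}{15387289900} \approx -6.9676$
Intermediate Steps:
$- \frac{1048787}{3506675} + \frac{4389186}{-658200} = \left(-1048787\right) \frac{1}{3506675} + 4389186 \left(- \frac{1}{658200}\right) = - \frac{1048787}{3506675} - \frac{731531}{109700} = - \frac{107211736133}{15387289900}$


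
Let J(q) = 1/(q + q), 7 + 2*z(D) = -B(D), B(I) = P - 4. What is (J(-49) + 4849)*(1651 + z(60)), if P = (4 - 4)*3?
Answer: 1567688099/196 ≈ 7.9984e+6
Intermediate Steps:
P = 0 (P = 0*3 = 0)
B(I) = -4 (B(I) = 0 - 4 = -4)
z(D) = -3/2 (z(D) = -7/2 + (-1*(-4))/2 = -7/2 + (1/2)*4 = -7/2 + 2 = -3/2)
J(q) = 1/(2*q)
(J(-49) + 4849)*(1651 + z(60)) = ((1/2)/(-49) + 4849)*(1651 - 3/2) = ((1/2)*(-1/49) + 4849)*(3299/2) = (-1/98 + 4849)*(3299/2) = (475201/98)*(3299/2) = 1567688099/196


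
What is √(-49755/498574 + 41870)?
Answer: 5*√416314148603630/498574 ≈ 204.62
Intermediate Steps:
√(-49755/498574 + 41870) = √(20875243625/498574) = 5*√416314148603630/498574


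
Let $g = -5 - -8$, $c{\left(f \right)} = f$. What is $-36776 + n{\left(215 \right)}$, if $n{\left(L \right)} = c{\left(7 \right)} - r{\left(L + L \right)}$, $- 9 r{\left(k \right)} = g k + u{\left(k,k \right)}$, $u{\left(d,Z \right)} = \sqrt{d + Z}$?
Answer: $- \frac{109877}{3} + \frac{2 \sqrt{215}}{9} \approx -36622.0$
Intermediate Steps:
$g = 3$ ($g = -5 + 8 = 3$)
$u{\left(d,Z \right)} = \sqrt{Z + d}$
$r{\left(k \right)} = - \frac{k}{3} - \frac{\sqrt{2} \sqrt{k}}{9}$ ($r{\left(k \right)} = - \frac{3 k + \sqrt{k + k}}{9} = - \frac{3 k + \sqrt{2 k}}{9} = - \frac{3 k + \sqrt{2} \sqrt{k}}{9} = - \frac{k}{3} - \frac{\sqrt{2} \sqrt{k}}{9}$)
$n{\left(L \right)} = 7 + \frac{2 L}{3} + \frac{2 \sqrt{L}}{9}$ ($n{\left(L \right)} = 7 - \left(- \frac{L + L}{3} - \frac{\sqrt{2} \sqrt{L + L}}{9}\right) = 7 - \left(- \frac{2 L}{3} - \frac{\sqrt{2} \sqrt{2 L}}{9}\right) = 7 - \left(- \frac{2 L}{3} - \frac{\sqrt{2} \sqrt{2} \sqrt{L}}{9}\right) = 7 - \left(- \frac{2 L}{3} - \frac{2 \sqrt{L}}{9}\right) = 7 + \left(\frac{2 L}{3} + \frac{2 \sqrt{L}}{9}\right) = 7 + \frac{2 L}{3} + \frac{2 \sqrt{L}}{9}$)
$-36776 + n{\left(215 \right)} = -36776 + \left(7 + \frac{2}{3} \cdot 215 + \frac{2 \sqrt{215}}{9}\right) = -36776 + \left(7 + \frac{430}{3} + \frac{2 \sqrt{215}}{9}\right) = -36776 + \left(\frac{451}{3} + \frac{2 \sqrt{215}}{9}\right) = - \frac{109877}{3} + \frac{2 \sqrt{215}}{9}$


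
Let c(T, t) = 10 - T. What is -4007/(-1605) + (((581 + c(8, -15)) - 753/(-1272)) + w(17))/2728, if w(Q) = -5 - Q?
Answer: 5016959279/1856458560 ≈ 2.7024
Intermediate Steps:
-4007/(-1605) + (((581 + c(8, -15)) - 753/(-1272)) + w(17))/2728 = -4007/(-1605) + (((581 + (10 - 1*8)) - 753/(-1272)) + (-5 - 1*17))/2728 = -4007*(-1/1605) + (((581 + (10 - 8)) - 753*(-1/1272)) + (-5 - 17))*(1/2728) = 4007/1605 + (((581 + 2) + 251/424) - 22)*(1/2728) = 4007/1605 + ((583 + 251/424) - 22)*(1/2728) = 4007/1605 + (247443/424 - 22)*(1/2728) = 4007/1605 + (238115/424)*(1/2728) = 4007/1605 + 238115/1156672 = 5016959279/1856458560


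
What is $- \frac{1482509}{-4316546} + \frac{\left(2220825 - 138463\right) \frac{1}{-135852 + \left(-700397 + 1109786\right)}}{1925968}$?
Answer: $\frac{195257395460665249}{568514477421417384} \approx 0.34345$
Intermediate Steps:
$- \frac{1482509}{-4316546} + \frac{\left(2220825 - 138463\right) \frac{1}{-135852 + \left(-700397 + 1109786\right)}}{1925968} = \left(-1482509\right) \left(- \frac{1}{4316546}\right) + \frac{2082362}{-135852 + 409389} \cdot \frac{1}{1925968} = \frac{1482509}{4316546} + \frac{2082362}{273537} \cdot \frac{1}{1925968} = \frac{1482509}{4316546} + \frac{1041181}{263411754408} = \frac{195257395460665249}{568514477421417384}$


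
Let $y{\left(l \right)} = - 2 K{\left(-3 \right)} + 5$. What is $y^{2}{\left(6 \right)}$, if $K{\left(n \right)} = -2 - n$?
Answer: $9$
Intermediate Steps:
$y{\left(l \right)} = 3$ ($y{\left(l \right)} = - 2 \left(-2 - -3\right) + 5 = - 2 \left(-2 + 3\right) + 5 = \left(-2\right) 1 + 5 = -2 + 5 = 3$)
$y^{2}{\left(6 \right)} = 3^{2} = 9$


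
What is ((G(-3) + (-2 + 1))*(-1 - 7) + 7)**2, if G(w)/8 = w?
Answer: 42849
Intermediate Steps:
G(w) = 8*w
((G(-3) + (-2 + 1))*(-1 - 7) + 7)**2 = ((8*(-3) + (-2 + 1))*(-1 - 7) + 7)**2 = ((-24 - 1)*(-8) + 7)**2 = (-25*(-8) + 7)**2 = (200 + 7)**2 = 207**2 = 42849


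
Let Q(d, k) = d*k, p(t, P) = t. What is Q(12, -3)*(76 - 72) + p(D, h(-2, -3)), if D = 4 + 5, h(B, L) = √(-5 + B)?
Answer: -135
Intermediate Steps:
D = 9
Q(12, -3)*(76 - 72) + p(D, h(-2, -3)) = (12*(-3))*(76 - 72) + 9 = -36*4 + 9 = -144 + 9 = -135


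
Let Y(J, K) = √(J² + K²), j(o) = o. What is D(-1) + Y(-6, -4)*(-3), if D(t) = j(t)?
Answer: -1 - 6*√13 ≈ -22.633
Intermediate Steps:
D(t) = t
D(-1) + Y(-6, -4)*(-3) = -1 + √((-6)² + (-4)²)*(-3) = -1 + √(36 + 16)*(-3) = -1 + √52*(-3) = -1 + (2*√13)*(-3) = -1 - 6*√13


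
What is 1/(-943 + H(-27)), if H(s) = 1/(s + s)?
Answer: -54/50923 ≈ -0.0010604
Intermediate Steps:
H(s) = 1/(2*s)
1/(-943 + H(-27)) = 1/(-943 + (½)/(-27)) = 1/(-943 + (½)*(-1/27)) = 1/(-943 - 1/54) = 1/(-50923/54) = -54/50923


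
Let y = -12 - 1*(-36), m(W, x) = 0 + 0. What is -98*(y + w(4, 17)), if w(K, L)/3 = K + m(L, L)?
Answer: -3528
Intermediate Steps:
m(W, x) = 0
y = 24 (y = -12 + 36 = 24)
w(K, L) = 3*K (w(K, L) = 3*(K + 0) = 3*K)
-98*(y + w(4, 17)) = -98*(24 + 3*4) = -98*(24 + 12) = -98*36 = -3528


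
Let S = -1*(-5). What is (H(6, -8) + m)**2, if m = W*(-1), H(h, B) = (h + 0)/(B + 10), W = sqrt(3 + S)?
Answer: 17 - 12*sqrt(2) ≈ 0.029437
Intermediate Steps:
S = 5
W = 2*sqrt(2) (W = sqrt(3 + 5) = sqrt(8) = 2*sqrt(2) ≈ 2.8284)
H(h, B) = h/(10 + B)
m = -2*sqrt(2) (m = (2*sqrt(2))*(-1) = -2*sqrt(2) ≈ -2.8284)
(H(6, -8) + m)**2 = (6/(10 - 8) - 2*sqrt(2))**2 = (6/2 - 2*sqrt(2))**2 = (6*(1/2) - 2*sqrt(2))**2 = (3 - 2*sqrt(2))**2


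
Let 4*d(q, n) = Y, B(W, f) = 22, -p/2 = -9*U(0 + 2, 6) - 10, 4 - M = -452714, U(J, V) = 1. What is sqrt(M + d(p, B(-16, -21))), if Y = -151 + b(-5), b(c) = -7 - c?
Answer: 3*sqrt(201191)/2 ≈ 672.81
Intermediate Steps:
M = 452718 (M = 4 - 1*(-452714) = 4 + 452714 = 452718)
p = 38 (p = -2*(-9*1 - 10) = -2*(-9 - 10) = -2*(-19) = 38)
Y = -153 (Y = -151 + (-7 - 1*(-5)) = -151 + (-7 + 5) = -151 - 2 = -153)
d(q, n) = -153/4 (d(q, n) = (1/4)*(-153) = -153/4)
sqrt(M + d(p, B(-16, -21))) = sqrt(452718 - 153/4) = sqrt(1810719/4) = 3*sqrt(201191)/2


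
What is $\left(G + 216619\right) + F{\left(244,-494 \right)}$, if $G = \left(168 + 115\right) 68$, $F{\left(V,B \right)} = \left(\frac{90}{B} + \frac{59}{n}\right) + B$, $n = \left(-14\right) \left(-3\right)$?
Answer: $\frac{2441730689}{10374} \approx 2.3537 \cdot 10^{5}$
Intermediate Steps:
$n = 42$
$F{\left(V,B \right)} = \frac{59}{42} + B + \frac{90}{B}$ ($F{\left(V,B \right)} = \left(\frac{90}{B} + \frac{59}{42}\right) + B = \left(\frac{59}{42} + \frac{90}{B}\right) + B = \frac{59}{42} + B + \frac{90}{B}$)
$G = 19244$ ($G = 283 \cdot 68 = 19244$)
$\left(G + 216619\right) + F{\left(244,-494 \right)} = \left(19244 + 216619\right) + \left(\frac{59}{42} - 494 + \frac{90}{-494}\right) = 235863 + \left(\frac{59}{42} - 494 + 90 \left(- \frac{1}{494}\right)\right) = 235863 - \frac{5112073}{10374} = \frac{2441730689}{10374}$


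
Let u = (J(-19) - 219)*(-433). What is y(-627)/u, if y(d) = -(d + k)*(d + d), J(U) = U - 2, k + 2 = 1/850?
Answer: -111741641/14722000 ≈ -7.5901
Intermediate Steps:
k = -1699/850 (k = -2 + 1/850 = -1699/850 ≈ -1.9988)
J(U) = -2 + U
y(d) = -2*d*(-1699/850 + d) (y(d) = -(d - 1699/850)*(d + d) = -(-1699/850 + d)*2*d = -2*d*(-1699/850 + d))
u = 103920 (u = ((-2 - 19) - 219)*(-433) = (-21 - 219)*(-433) = -240*(-433) = 103920)
y(-627)/u = ((1/425)*(-627)*(1699 - 850*(-627)))/103920 = ((1/425)*(-627)*(1699 + 532950))*(1/103920) = ((1/425)*(-627)*534649)*(1/103920) = -335224923/425*1/103920 = -111741641/14722000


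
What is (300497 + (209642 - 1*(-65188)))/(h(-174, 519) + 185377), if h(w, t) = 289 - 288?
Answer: 575327/185378 ≈ 3.1035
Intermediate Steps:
h(w, t) = 1
(300497 + (209642 - 1*(-65188)))/(h(-174, 519) + 185377) = (300497 + (209642 - 1*(-65188)))/(1 + 185377) = (300497 + (209642 + 65188))/185378 = (300497 + 274830)*(1/185378) = 575327*(1/185378) = 575327/185378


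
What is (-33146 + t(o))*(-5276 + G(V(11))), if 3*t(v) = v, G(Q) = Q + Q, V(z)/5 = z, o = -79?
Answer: 171368274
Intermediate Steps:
V(z) = 5*z
G(Q) = 2*Q
t(v) = v/3
(-33146 + t(o))*(-5276 + G(V(11))) = (-33146 + (⅓)*(-79))*(-5276 + 2*(5*11)) = (-33146 - 79/3)*(-5276 + 2*55) = -99517*(-5276 + 110)/3 = -99517/3*(-5166) = 171368274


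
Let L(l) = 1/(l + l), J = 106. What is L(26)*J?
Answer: 53/26 ≈ 2.0385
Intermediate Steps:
L(l) = 1/(2*l)
L(26)*J = ((1/2)/26)*106 = ((1/2)*(1/26))*106 = (1/52)*106 = 53/26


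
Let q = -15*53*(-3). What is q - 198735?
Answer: -196350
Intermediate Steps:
q = 2385 (q = -795*(-3) = 2385)
q - 198735 = 2385 - 198735 = -196350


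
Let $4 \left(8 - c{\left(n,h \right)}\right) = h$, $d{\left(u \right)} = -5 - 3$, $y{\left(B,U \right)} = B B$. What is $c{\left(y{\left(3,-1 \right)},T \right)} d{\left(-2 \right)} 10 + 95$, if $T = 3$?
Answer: $-485$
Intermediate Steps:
$y{\left(B,U \right)} = B^{2}$
$d{\left(u \right)} = -8$ ($d{\left(u \right)} = -5 - 3 = -8$)
$c{\left(n,h \right)} = 8 - \frac{h}{4}$
$c{\left(y{\left(3,-1 \right)},T \right)} d{\left(-2 \right)} 10 + 95 = \left(8 - \frac{3}{4}\right) \left(\left(-8\right) 10\right) + 95 = \left(8 - \frac{3}{4}\right) \left(-80\right) + 95 = \frac{29}{4} \left(-80\right) + 95 = -580 + 95 = -485$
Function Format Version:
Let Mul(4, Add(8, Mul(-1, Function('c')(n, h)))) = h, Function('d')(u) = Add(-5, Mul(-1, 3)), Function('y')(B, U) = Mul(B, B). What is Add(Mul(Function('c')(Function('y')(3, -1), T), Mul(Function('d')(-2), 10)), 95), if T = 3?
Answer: -485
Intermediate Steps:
Function('y')(B, U) = Pow(B, 2)
Function('d')(u) = -8 (Function('d')(u) = Add(-5, -3) = -8)
Function('c')(n, h) = Add(8, Mul(Rational(-1, 4), h))
Add(Mul(Function('c')(Function('y')(3, -1), T), Mul(Function('d')(-2), 10)), 95) = Add(Mul(Add(8, Mul(Rational(-1, 4), 3)), Mul(-8, 10)), 95) = Add(Mul(Add(8, Rational(-3, 4)), -80), 95) = Add(Mul(Rational(29, 4), -80), 95) = Add(-580, 95) = -485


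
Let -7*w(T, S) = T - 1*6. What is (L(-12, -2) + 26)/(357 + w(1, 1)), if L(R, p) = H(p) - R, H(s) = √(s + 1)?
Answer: 133/1252 + 7*I/2504 ≈ 0.10623 + 0.0027955*I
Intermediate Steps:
H(s) = √(1 + s)
w(T, S) = 6/7 - T/7 (w(T, S) = -(T - 1*6)/7 = -(T - 6)/7 = -(-6 + T)/7 = 6/7 - T/7)
L(R, p) = √(1 + p) - R
(L(-12, -2) + 26)/(357 + w(1, 1)) = ((√(1 - 2) - 1*(-12)) + 26)/(357 + (6/7 - ⅐*1)) = ((√(-1) + 12) + 26)/(357 + (6/7 - ⅐)) = ((I + 12) + 26)/(357 + 5/7) = ((12 + I) + 26)/(2504/7) = (38 + I)*(7/2504) = 133/1252 + 7*I/2504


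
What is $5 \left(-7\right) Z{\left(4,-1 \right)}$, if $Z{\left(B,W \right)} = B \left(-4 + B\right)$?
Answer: $0$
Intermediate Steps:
$5 \left(-7\right) Z{\left(4,-1 \right)} = 5 \left(-7\right) 4 \left(-4 + 4\right) = - 35 \cdot 4 \cdot 0 = \left(-35\right) 0 = 0$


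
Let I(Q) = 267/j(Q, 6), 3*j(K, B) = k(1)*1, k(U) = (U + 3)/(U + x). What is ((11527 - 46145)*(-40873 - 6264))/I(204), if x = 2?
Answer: 6527154664/2403 ≈ 2.7163e+6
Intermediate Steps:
k(U) = (3 + U)/(2 + U) (k(U) = (U + 3)/(U + 2) = (3 + U)/(2 + U))
j(K, B) = 4/9 (j(K, B) = (((3 + 1)/(2 + 1))*1)/3 = ((4/3)*1)/3 = (⅓)*(4/3) = 4/9)
I(Q) = 2403/4 (I(Q) = 267/(4/9) = 267*(9/4) = 2403/4)
((11527 - 46145)*(-40873 - 6264))/I(204) = ((11527 - 46145)*(-40873 - 6264))/(2403/4) = -34618*(-47137)*(4/2403) = 1631788666*(4/2403) = 6527154664/2403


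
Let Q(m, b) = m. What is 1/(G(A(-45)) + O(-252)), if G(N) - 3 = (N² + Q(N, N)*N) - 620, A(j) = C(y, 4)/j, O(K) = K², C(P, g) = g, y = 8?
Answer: 2025/127346207 ≈ 1.5902e-5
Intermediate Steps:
A(j) = 4/j
G(N) = -617 + 2*N² (G(N) = 3 + ((N² + N*N) - 620) = 3 + ((N² + N²) - 620) = 3 + (2*N² - 620) = 3 + (-620 + 2*N²) = -617 + 2*N²)
1/(G(A(-45)) + O(-252)) = 1/((-617 + 2*(4/(-45))²) + (-252)²) = 1/((-617 + 2*(4*(-1/45))²) + 63504) = 1/((-617 + 2*(-4/45)²) + 63504) = 1/((-617 + 2*(16/2025)) + 63504) = 1/((-617 + 32/2025) + 63504) = 1/(-1249393/2025 + 63504) = 1/(127346207/2025) = 2025/127346207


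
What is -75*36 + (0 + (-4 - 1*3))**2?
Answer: -2651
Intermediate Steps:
-75*36 + (0 + (-4 - 1*3))**2 = -2700 + (0 + (-4 - 3))**2 = -2700 + (0 - 7)**2 = -2700 + (-7)**2 = -2700 + 49 = -2651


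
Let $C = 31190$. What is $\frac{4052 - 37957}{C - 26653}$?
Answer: $- \frac{33905}{4537} \approx -7.473$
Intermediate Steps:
$\frac{4052 - 37957}{C - 26653} = \frac{4052 - 37957}{31190 - 26653} = - \frac{33905}{4537}$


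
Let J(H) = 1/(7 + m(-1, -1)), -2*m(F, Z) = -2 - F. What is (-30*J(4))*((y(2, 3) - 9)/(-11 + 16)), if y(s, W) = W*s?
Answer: 12/5 ≈ 2.4000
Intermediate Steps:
m(F, Z) = 1 + F/2 (m(F, Z) = -(-2 - F)/2 = 1 + F/2)
J(H) = 2/15 (J(H) = 1/(7 + (1 + (½)*(-1))) = 1/(7 + (1 - ½)) = 1/(7 + ½) = 1/(15/2) = 2/15)
(-30*J(4))*((y(2, 3) - 9)/(-11 + 16)) = (-30*2/15)*((3*2 - 9)/(-11 + 16)) = -4*(6 - 9)/5 = -(-12)/5 = -4*(-⅗) = 12/5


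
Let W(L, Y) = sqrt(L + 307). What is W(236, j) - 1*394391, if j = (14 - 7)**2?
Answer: -394391 + sqrt(543) ≈ -3.9437e+5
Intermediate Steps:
j = 49 (j = 7**2 = 49)
W(L, Y) = sqrt(307 + L)
W(236, j) - 1*394391 = sqrt(307 + 236) - 1*394391 = sqrt(543) - 394391 = -394391 + sqrt(543)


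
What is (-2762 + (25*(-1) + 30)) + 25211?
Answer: 22454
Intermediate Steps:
(-2762 + (25*(-1) + 30)) + 25211 = (-2762 + (-25 + 30)) + 25211 = (-2762 + 5) + 25211 = -2757 + 25211 = 22454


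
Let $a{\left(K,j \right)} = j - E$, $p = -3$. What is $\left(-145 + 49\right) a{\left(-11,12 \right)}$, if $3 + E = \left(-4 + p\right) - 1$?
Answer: $-2208$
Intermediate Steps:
$E = -11$ ($E = -3 - 8 = -11$)
$a{\left(K,j \right)} = 11 + j$ ($a{\left(K,j \right)} = j - -11 = j + 11 = 11 + j$)
$\left(-145 + 49\right) a{\left(-11,12 \right)} = \left(-145 + 49\right) \left(11 + 12\right) = \left(-96\right) 23 = -2208$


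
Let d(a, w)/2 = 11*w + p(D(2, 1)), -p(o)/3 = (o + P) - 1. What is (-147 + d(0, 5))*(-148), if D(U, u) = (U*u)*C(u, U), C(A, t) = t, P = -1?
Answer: 7252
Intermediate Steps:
D(U, u) = u*U² (D(U, u) = (U*u)*U = u*U²)
p(o) = 6 - 3*o (p(o) = -3*((o - 1) - 1) = -3*((-1 + o) - 1) = -3*(-2 + o) = 6 - 3*o)
d(a, w) = -12 + 22*w (d(a, w) = 2*(11*w + (6 - 3*2²)) = 2*(11*w + (6 - 3*4)) = 2*(11*w + (6 - 12)) = 2*(11*w - 6) = 2*(-6 + 11*w) = -12 + 22*w)
(-147 + d(0, 5))*(-148) = (-147 + (-12 + 22*5))*(-148) = (-147 + (-12 + 110))*(-148) = (-147 + 98)*(-148) = -49*(-148) = 7252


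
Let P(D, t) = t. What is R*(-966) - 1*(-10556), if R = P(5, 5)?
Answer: 5726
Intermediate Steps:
R = 5
R*(-966) - 1*(-10556) = 5*(-966) - 1*(-10556) = -4830 + 10556 = 5726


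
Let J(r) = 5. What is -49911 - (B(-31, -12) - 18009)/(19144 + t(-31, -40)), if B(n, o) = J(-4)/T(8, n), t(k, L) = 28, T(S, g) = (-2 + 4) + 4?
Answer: -5741254103/115032 ≈ -49910.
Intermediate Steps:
T(S, g) = 6 (T(S, g) = 2 + 4 = 6)
B(n, o) = 5/6
-49911 - (B(-31, -12) - 18009)/(19144 + t(-31, -40)) = -49911 - (5/6 - 18009)/(19144 + 28) = -49911 - (-108049)/(6*19172) = -49911 - 1*(-108049/115032) = -49911 + 108049/115032 = -5741254103/115032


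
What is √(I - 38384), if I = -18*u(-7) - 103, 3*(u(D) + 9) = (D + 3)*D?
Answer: 3*I*√4277 ≈ 196.2*I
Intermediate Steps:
u(D) = -9 + D*(3 + D)/3 (u(D) = -9 + ((D + 3)*D)/3 = -9 + ((3 + D)*D)/3 = -9 + (D*(3 + D))/3 = -9 + D*(3 + D)/3)
I = -109 (I = -18*(-9 - 7 + (⅓)*(-7)²) - 103 = -18*(-9 - 7 + (⅓)*49) - 103 = -18*(-9 - 7 + 49/3) - 103 = -18*⅓ - 103 = -6 - 103 = -109)
√(I - 38384) = √(-109 - 38384) = √(-38493) = 3*I*√4277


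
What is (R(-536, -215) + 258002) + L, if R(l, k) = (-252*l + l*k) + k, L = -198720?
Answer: 309379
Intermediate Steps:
R(l, k) = k - 252*l + k*l (R(l, k) = (-252*l + k*l) + k = k - 252*l + k*l)
(R(-536, -215) + 258002) + L = ((-215 - 252*(-536) - 215*(-536)) + 258002) - 198720 = ((-215 + 135072 + 115240) + 258002) - 198720 = (250097 + 258002) - 198720 = 508099 - 198720 = 309379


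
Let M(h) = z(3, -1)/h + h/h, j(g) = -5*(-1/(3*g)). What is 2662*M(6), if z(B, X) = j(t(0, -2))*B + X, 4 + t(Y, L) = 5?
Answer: 13310/3 ≈ 4436.7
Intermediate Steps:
t(Y, L) = 1 (t(Y, L) = -4 + 5 = 1)
j(g) = 5/(3*g) (j(g) = -(-5)/(3*g) = 5/(3*g))
z(B, X) = X + 5*B/3 (z(B, X) = ((5/3)/1)*B + X = ((5/3)*1)*B + X = 5*B/3 + X = X + 5*B/3)
M(h) = 1 + 4/h (M(h) = (-1 + (5/3)*3)/h + h/h = (-1 + 5)/h + 1 = 4/h + 1 = 1 + 4/h)
2662*M(6) = 2662*((4 + 6)/6) = 2662*((⅙)*10) = 2662*(5/3) = 13310/3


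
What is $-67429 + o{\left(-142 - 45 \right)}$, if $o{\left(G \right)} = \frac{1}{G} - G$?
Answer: $- \frac{12574255}{187} \approx -67242.0$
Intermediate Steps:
$-67429 + o{\left(-142 - 45 \right)} = -67429 + \left(\frac{1}{-142 - 45} - \left(-142 - 45\right)\right) = -67429 + \left(\frac{1}{-187} - -187\right) = -67429 + \left(- \frac{1}{187} + 187\right) = -67429 + \frac{34968}{187} = - \frac{12574255}{187}$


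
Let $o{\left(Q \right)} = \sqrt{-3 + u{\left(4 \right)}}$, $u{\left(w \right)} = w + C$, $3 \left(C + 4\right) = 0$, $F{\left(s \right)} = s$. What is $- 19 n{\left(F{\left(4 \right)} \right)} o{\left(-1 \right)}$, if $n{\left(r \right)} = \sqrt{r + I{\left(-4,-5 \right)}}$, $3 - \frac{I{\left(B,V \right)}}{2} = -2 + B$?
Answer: $- 19 i \sqrt{66} \approx - 154.36 i$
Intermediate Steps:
$C = -4$ ($C = -4 + \frac{1}{3} \cdot 0 = -4 + 0 = -4$)
$I{\left(B,V \right)} = 10 - 2 B$ ($I{\left(B,V \right)} = 6 - 2 \left(-2 + B\right) = 6 - \left(-4 + 2 B\right) = 10 - 2 B$)
$u{\left(w \right)} = -4 + w$ ($u{\left(w \right)} = w - 4 = -4 + w$)
$n{\left(r \right)} = \sqrt{18 + r}$ ($n{\left(r \right)} = \sqrt{r + \left(10 - -8\right)} = \sqrt{r + \left(10 + 8\right)} = \sqrt{r + 18} = \sqrt{18 + r}$)
$o{\left(Q \right)} = i \sqrt{3}$ ($o{\left(Q \right)} = \sqrt{-3 + \left(-4 + 4\right)} = \sqrt{-3 + 0} = \sqrt{-3} = i \sqrt{3}$)
$- 19 n{\left(F{\left(4 \right)} \right)} o{\left(-1 \right)} = - 19 \sqrt{18 + 4} i \sqrt{3} = - 19 \sqrt{22} i \sqrt{3} = - 19 i \sqrt{66}$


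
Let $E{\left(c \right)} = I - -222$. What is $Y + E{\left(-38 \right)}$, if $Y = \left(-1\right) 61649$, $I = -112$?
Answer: $-61539$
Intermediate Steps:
$Y = -61649$
$E{\left(c \right)} = 110$ ($E{\left(c \right)} = -112 - -222 = -112 + 222 = 110$)
$Y + E{\left(-38 \right)} = -61649 + 110 = -61539$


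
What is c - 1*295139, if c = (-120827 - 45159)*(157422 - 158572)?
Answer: 190588761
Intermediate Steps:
c = 190883900 (c = -165986*(-1150) = 190883900)
c - 1*295139 = 190883900 - 1*295139 = 190883900 - 295139 = 190588761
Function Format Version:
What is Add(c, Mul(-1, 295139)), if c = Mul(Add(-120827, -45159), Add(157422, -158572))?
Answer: 190588761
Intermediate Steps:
c = 190883900 (c = Mul(-165986, -1150) = 190883900)
Add(c, Mul(-1, 295139)) = Add(190883900, Mul(-1, 295139)) = Add(190883900, -295139) = 190588761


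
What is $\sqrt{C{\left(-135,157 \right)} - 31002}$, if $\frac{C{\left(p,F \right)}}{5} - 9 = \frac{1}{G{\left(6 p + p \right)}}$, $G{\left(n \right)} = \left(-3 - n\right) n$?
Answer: $\frac{i \sqrt{12114326162666}}{19782} \approx 175.95 i$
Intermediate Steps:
$G{\left(n \right)} = n \left(-3 - n\right)$
$C{\left(p,F \right)} = 45 - \frac{5}{7 p \left(3 + 7 p\right)}$ ($C{\left(p,F \right)} = 45 + \frac{5}{\left(-1\right) \left(6 p + p\right) \left(3 + \left(6 p + p\right)\right)} = 45 + \frac{5}{\left(-1\right) 7 p \left(3 + 7 p\right)} = 45 + \frac{5}{\left(-7\right) p \left(3 + 7 p\right)} = 45 + 5 \left(- \frac{1}{7 p \left(3 + 7 p\right)}\right) = 45 - \frac{5}{7 p \left(3 + 7 p\right)}$)
$\sqrt{C{\left(-135,157 \right)} - 31002} = \sqrt{\frac{5 \left(-1 + 63 \left(-135\right) \left(3 + 7 \left(-135\right)\right)\right)}{7 \left(-135\right) \left(3 + 7 \left(-135\right)\right)} - 31002} = \sqrt{\frac{5}{7} \left(- \frac{1}{135}\right) \frac{1}{3 - 945} \left(-1 + 63 \left(-135\right) \left(3 - 945\right)\right) - 31002} = \sqrt{\frac{5}{7} \left(- \frac{1}{135}\right) \frac{1}{-942} \left(-1 + 63 \left(-135\right) \left(-942\right)\right) - 31002} = \sqrt{\frac{5}{7} \left(- \frac{1}{135}\right) \left(- \frac{1}{942}\right) \left(-1 + 8011710\right) - 31002} = \sqrt{\frac{5}{7} \left(- \frac{1}{135}\right) \left(- \frac{1}{942}\right) 8011709 - 31002} = \sqrt{\frac{8011709}{178038} - 31002} = \sqrt{- \frac{5511522367}{178038}} = \frac{i \sqrt{12114326162666}}{19782}$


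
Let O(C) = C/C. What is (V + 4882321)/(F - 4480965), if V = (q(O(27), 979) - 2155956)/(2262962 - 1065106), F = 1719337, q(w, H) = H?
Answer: -531665031709/300730242688 ≈ -1.7679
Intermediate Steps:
O(C) = 1
V = -195907/108896 (V = (979 - 2155956)/(2262962 - 1065106) = -2154977/1197856 = -2154977*1/1197856 = -195907/108896 ≈ -1.7990)
(V + 4882321)/(F - 4480965) = (-195907/108896 + 4882321)/(1719337 - 4480965) = (531665031709/108896)/(-2761628) = (531665031709/108896)*(-1/2761628) = -531665031709/300730242688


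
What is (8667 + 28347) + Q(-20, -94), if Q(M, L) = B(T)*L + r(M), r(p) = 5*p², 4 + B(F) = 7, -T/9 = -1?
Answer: 38732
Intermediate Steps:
T = 9 (T = -9*(-1) = 9)
B(F) = 3 (B(F) = -4 + 7 = 3)
Q(M, L) = 3*L + 5*M²
(8667 + 28347) + Q(-20, -94) = (8667 + 28347) + (3*(-94) + 5*(-20)²) = 37014 + (-282 + 5*400) = 37014 + (-282 + 2000) = 37014 + 1718 = 38732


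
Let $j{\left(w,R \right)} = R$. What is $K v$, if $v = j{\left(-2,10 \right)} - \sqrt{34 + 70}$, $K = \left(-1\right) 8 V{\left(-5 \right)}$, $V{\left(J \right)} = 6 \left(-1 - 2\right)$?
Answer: $1440 - 288 \sqrt{26} \approx -28.518$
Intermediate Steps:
$V{\left(J \right)} = -18$ ($V{\left(J \right)} = 6 \left(-3\right) = -18$)
$K = 144$ ($K = \left(-1\right) 8 \left(-18\right) = \left(-8\right) \left(-18\right) = 144$)
$v = 10 - 2 \sqrt{26}$ ($v = 10 - \sqrt{34 + 70} = 10 - \sqrt{104} = 10 - 2 \sqrt{26} \approx -0.19804$)
$K v = 144 \left(10 - 2 \sqrt{26}\right) = 1440 - 288 \sqrt{26}$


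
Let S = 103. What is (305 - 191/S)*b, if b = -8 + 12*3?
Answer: 874272/103 ≈ 8488.1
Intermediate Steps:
b = 28 (b = -8 + 36 = 28)
(305 - 191/S)*b = (305 - 191/103)*28 = (31224/103)*28 = 874272/103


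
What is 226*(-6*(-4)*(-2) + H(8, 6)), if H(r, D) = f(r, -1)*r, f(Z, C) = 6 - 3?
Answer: -5424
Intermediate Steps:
f(Z, C) = 3
H(r, D) = 3*r
226*(-6*(-4)*(-2) + H(8, 6)) = 226*(-6*(-4)*(-2) + 3*8) = 226*(24*(-2) + 24) = 226*(-48 + 24) = 226*(-24) = -5424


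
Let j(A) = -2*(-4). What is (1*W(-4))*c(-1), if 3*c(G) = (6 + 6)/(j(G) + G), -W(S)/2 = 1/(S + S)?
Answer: ⅐ ≈ 0.14286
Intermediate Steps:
j(A) = 8
W(S) = -1/S (W(S) = -2/(S + S) = -2*1/(2*S) = -1/S)
c(G) = 4/(8 + G) (c(G) = ((6 + 6)/(8 + G))/3 = (12/(8 + G))/3 = 4/(8 + G))
(1*W(-4))*c(-1) = (1*(-1/(-4)))*(4/(8 - 1)) = (1*(-1*(-¼)))*(4/7) = (1*(¼))*(4*(⅐)) = (¼)*(4/7) = ⅐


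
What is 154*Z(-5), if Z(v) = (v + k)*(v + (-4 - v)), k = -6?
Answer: 6776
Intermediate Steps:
Z(v) = 24 - 4*v (Z(v) = (v - 6)*(v + (-4 - v)) = (-6 + v)*(-4) = 24 - 4*v)
154*Z(-5) = 154*(24 - 4*(-5)) = 154*(24 + 20) = 154*44 = 6776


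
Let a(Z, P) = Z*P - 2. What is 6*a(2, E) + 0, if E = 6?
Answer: 60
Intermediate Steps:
a(Z, P) = -2 + P*Z (a(Z, P) = P*Z - 2 = -2 + P*Z)
6*a(2, E) + 0 = 6*(-2 + 6*2) + 0 = 6*(-2 + 12) + 0 = 6*10 + 0 = 60 + 0 = 60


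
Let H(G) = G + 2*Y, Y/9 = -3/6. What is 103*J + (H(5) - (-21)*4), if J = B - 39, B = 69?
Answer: 3170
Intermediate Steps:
Y = -9/2 (Y = 9*(-3/6) = 9*(-3*1/6) = 9*(-1/2) = -9/2 ≈ -4.5000)
H(G) = -9 + G (H(G) = G + 2*(-9/2) = G - 9 = -9 + G)
J = 30 (J = 69 - 39 = 30)
103*J + (H(5) - (-21)*4) = 103*30 + ((-9 + 5) - (-21)*4) = 3090 + (-4 - 1*(-84)) = 3090 + (-4 + 84) = 3090 + 80 = 3170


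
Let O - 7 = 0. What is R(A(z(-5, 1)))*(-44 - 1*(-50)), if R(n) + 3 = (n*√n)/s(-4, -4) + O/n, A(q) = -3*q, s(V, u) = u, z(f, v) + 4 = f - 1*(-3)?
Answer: -47/3 - 81*√2 ≈ -130.22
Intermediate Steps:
z(f, v) = -1 + f (z(f, v) = -4 + (f - 1*(-3)) = -4 + (f + 3) = -4 + (3 + f) = -1 + f)
O = 7 (O = 7 + 0 = 7)
R(n) = -3 + 7/n - n^(3/2)/4 (R(n) = -3 + ((n*√n)/(-4) + 7/n) = -3 + (n^(3/2)*(-¼) + 7/n) = -3 + (-n^(3/2)/4 + 7/n) = -3 + (7/n - n^(3/2)/4) = -3 + 7/n - n^(3/2)/4)
R(A(z(-5, 1)))*(-44 - 1*(-50)) = (-3 + 7/((-3*(-1 - 5))) - 54*√2/4)*(-44 - 1*(-50)) = (-3 + 7/((-3*(-6))) - 54*√2/4)*(-44 + 50) = (-3 + 7/18 - 27*√2/2)*6 = (-47/18 - 27*√2/2)*6 = -47/3 - 81*√2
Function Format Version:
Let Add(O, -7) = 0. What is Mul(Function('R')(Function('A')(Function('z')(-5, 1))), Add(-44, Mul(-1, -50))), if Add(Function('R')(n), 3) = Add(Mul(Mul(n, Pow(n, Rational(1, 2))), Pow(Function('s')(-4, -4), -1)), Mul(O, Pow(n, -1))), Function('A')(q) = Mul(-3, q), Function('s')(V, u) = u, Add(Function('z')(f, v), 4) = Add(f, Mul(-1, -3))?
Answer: Add(Rational(-47, 3), Mul(-81, Pow(2, Rational(1, 2)))) ≈ -130.22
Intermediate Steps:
Function('z')(f, v) = Add(-1, f) (Function('z')(f, v) = Add(-4, Add(f, Mul(-1, -3))) = Add(-4, Add(f, 3)) = Add(-4, Add(3, f)) = Add(-1, f))
O = 7 (O = Add(7, 0) = 7)
Function('R')(n) = Add(-3, Mul(7, Pow(n, -1)), Mul(Rational(-1, 4), Pow(n, Rational(3, 2)))) (Function('R')(n) = Add(-3, Add(Mul(Mul(n, Pow(n, Rational(1, 2))), Pow(-4, -1)), Mul(7, Pow(n, -1)))) = Add(-3, Add(Mul(Pow(n, Rational(3, 2)), Rational(-1, 4)), Mul(7, Pow(n, -1)))) = Add(-3, Add(Mul(Rational(-1, 4), Pow(n, Rational(3, 2))), Mul(7, Pow(n, -1)))) = Add(-3, Add(Mul(7, Pow(n, -1)), Mul(Rational(-1, 4), Pow(n, Rational(3, 2))))) = Add(-3, Mul(7, Pow(n, -1)), Mul(Rational(-1, 4), Pow(n, Rational(3, 2)))))
Mul(Function('R')(Function('A')(Function('z')(-5, 1))), Add(-44, Mul(-1, -50))) = Mul(Add(-3, Mul(7, Pow(Mul(-3, Add(-1, -5)), -1)), Mul(Rational(-1, 4), Pow(Mul(-3, Add(-1, -5)), Rational(3, 2)))), Add(-44, Mul(-1, -50))) = Mul(Add(-3, Mul(7, Pow(Mul(-3, -6), -1)), Mul(Rational(-1, 4), Pow(Mul(-3, -6), Rational(3, 2)))), Add(-44, 50)) = Mul(Add(-3, Mul(7, Pow(18, -1)), Mul(Rational(-1, 4), Pow(18, Rational(3, 2)))), 6) = Mul(Add(-3, Mul(7, Rational(1, 18)), Mul(Rational(-1, 4), Mul(54, Pow(2, Rational(1, 2))))), 6) = Mul(Add(-3, Rational(7, 18), Mul(Rational(-27, 2), Pow(2, Rational(1, 2)))), 6) = Mul(Add(Rational(-47, 18), Mul(Rational(-27, 2), Pow(2, Rational(1, 2)))), 6) = Add(Rational(-47, 3), Mul(-81, Pow(2, Rational(1, 2))))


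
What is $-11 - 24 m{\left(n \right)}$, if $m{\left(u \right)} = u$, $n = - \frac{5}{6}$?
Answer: $9$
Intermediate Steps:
$n = - \frac{5}{6}$ ($n = \left(-5\right) \frac{1}{6} = - \frac{5}{6} \approx -0.83333$)
$-11 - 24 m{\left(n \right)} = -11 - -20 = -11 + 20 = 9$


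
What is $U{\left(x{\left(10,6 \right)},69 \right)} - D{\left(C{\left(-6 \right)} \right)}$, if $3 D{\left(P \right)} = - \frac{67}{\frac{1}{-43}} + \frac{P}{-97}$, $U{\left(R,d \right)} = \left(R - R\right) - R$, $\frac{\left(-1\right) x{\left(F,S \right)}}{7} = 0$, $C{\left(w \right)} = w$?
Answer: $- \frac{279463}{291} \approx -960.35$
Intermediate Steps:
$x{\left(F,S \right)} = 0$ ($x{\left(F,S \right)} = \left(-7\right) 0 = 0$)
$U{\left(R,d \right)} = - R$ ($U{\left(R,d \right)} = 0 - R = - R$)
$D{\left(P \right)} = \frac{2881}{3} - \frac{P}{291}$ ($D{\left(P \right)} = \frac{- \frac{67}{\frac{1}{-43}} + \frac{P}{-97}}{3} = \frac{- \frac{67}{- \frac{1}{43}} + P \left(- \frac{1}{97}\right)}{3} = \frac{\left(-67\right) \left(-43\right) - \frac{P}{97}}{3} = \frac{2881 - \frac{P}{97}}{3} = \frac{2881}{3} - \frac{P}{291}$)
$U{\left(x{\left(10,6 \right)},69 \right)} - D{\left(C{\left(-6 \right)} \right)} = \left(-1\right) 0 - \left(\frac{2881}{3} - - \frac{2}{97}\right) = 0 - \left(\frac{2881}{3} + \frac{2}{97}\right) = 0 - \frac{279463}{291} = - \frac{279463}{291}$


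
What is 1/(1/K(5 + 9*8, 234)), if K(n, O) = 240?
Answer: 240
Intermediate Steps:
1/(1/K(5 + 9*8, 234)) = 1/(1/240) = 240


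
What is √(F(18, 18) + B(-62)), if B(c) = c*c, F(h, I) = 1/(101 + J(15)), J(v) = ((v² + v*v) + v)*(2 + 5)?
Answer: 9*√133623335/1678 ≈ 62.000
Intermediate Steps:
J(v) = 7*v + 14*v² (J(v) = ((v² + v²) + v)*7 = (2*v² + v)*7 = (v + 2*v²)*7 = 7*v + 14*v²)
F(h, I) = 1/3356 (F(h, I) = 1/(101 + 7*15*(1 + 2*15)) = 1/(101 + 7*15*(1 + 30)) = 1/(101 + 7*15*31) = 1/(101 + 3255) = 1/3356)
B(c) = c²
√(F(18, 18) + B(-62)) = √(1/3356 + (-62)²) = √(1/3356 + 3844) = √(12900465/3356) = 9*√133623335/1678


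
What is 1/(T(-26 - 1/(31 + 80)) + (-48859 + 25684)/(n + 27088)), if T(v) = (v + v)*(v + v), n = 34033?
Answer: 753071841/2037432125021 ≈ 0.00036962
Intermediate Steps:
T(v) = 4*v**2 (T(v) = (2*v)*(2*v) = 4*v**2)
1/(T(-26 - 1/(31 + 80)) + (-48859 + 25684)/(n + 27088)) = 1/(4*(-26 - 1/(31 + 80))**2 + (-48859 + 25684)/(34033 + 27088)) = 1/(4*(-26 - 1/111)**2 - 23175/61121) = 1/(4*(-2887/111)**2 - 23175/61121) = 1/(4*(8334769/12321) - 23175/61121) = 1/(33339076/12321 - 23175/61121) = 1/(2037432125021/753071841) = 753071841/2037432125021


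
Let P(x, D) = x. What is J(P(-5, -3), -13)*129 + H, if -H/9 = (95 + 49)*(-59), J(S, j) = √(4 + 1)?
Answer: 76464 + 129*√5 ≈ 76753.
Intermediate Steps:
J(S, j) = √5
H = 76464 (H = -9*(95 + 49)*(-59) = -1296*(-59) = -9*(-8496) = 76464)
J(P(-5, -3), -13)*129 + H = √5*129 + 76464 = 129*√5 + 76464 = 76464 + 129*√5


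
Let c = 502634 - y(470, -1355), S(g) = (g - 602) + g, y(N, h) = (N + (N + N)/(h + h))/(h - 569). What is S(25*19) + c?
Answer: 65564238501/130351 ≈ 5.0298e+5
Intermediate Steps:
y(N, h) = (N + N/h)/(-569 + h) (y(N, h) = (N + (2*N)/((2*h)))/(-569 + h) = (N + (2*N)*(1/(2*h)))/(-569 + h) = (N + N/h)/(-569 + h))
S(g) = -602 + 2*g (S(g) = (-602 + g) + g = -602 + 2*g)
c = 65518876353/130351 (c = 502634 - 470*(1 - 1355)/((-1355)*(-569 - 1355)) = 502634 - 470*(-1)*(-1354)/(1355*(-1924)) = 502634 - 470*(-1)*(-1)*(-1354)/(1355*1924) = 502634 - 1*(-31819/130351) = 502634 + 31819/130351 = 65518876353/130351 ≈ 5.0263e+5)
S(25*19) + c = (-602 + 2*(25*19)) + 65518876353/130351 = (-602 + 2*475) + 65518876353/130351 = (-602 + 950) + 65518876353/130351 = 348 + 65518876353/130351 = 65564238501/130351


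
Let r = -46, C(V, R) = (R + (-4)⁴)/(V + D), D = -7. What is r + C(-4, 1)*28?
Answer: -7702/11 ≈ -700.18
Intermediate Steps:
C(V, R) = (256 + R)/(-7 + V) (C(V, R) = (R + (-4)⁴)/(V - 7) = (R + 256)/(-7 + V) = (256 + R)/(-7 + V))
r + C(-4, 1)*28 = -46 + ((256 + 1)/(-7 - 4))*28 = -46 + (257/(-11))*28 = -46 - 1/11*257*28 = -46 - 257/11*28 = -46 - 7196/11 = -7702/11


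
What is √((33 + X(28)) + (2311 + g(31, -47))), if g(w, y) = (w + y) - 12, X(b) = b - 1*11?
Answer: √2333 ≈ 48.301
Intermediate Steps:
X(b) = -11 + b (X(b) = b - 11 = -11 + b)
g(w, y) = -12 + w + y
√((33 + X(28)) + (2311 + g(31, -47))) = √((33 + (-11 + 28)) + (2311 + (-12 + 31 - 47))) = √((33 + 17) + (2311 - 28)) = √(50 + 2283) = √2333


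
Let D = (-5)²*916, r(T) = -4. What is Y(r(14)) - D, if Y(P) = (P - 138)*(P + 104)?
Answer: -37100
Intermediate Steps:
D = 22900 (D = 25*916 = 22900)
Y(P) = (-138 + P)*(104 + P)
Y(r(14)) - D = (-14352 + (-4)² - 34*(-4)) - 1*22900 = (-14352 + 16 + 136) - 22900 = -14200 - 22900 = -37100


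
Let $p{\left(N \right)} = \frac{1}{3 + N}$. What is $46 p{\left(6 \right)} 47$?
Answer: $\frac{2162}{9} \approx 240.22$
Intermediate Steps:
$46 p{\left(6 \right)} 47 = \frac{46}{3 + 6} \cdot 47 = \frac{46}{9} \cdot 47 = \frac{2162}{9}$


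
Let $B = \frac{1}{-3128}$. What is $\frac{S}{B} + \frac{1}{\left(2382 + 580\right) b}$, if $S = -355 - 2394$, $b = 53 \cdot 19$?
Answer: $\frac{25648147876049}{2982734} \approx 8.5989 \cdot 10^{6}$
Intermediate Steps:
$B = - \frac{1}{3128} \approx -0.00031969$
$b = 1007$
$S = -2749$ ($S = -355 - 2394 = -2749$)
$\frac{S}{B} + \frac{1}{\left(2382 + 580\right) b} = - \frac{2749}{- \frac{1}{3128}} + \frac{1}{\left(2382 + 580\right) 1007} = \left(-2749\right) \left(-3128\right) + \frac{1}{2962} \cdot \frac{1}{1007} = 8598872 + \frac{1}{2962} \cdot \frac{1}{1007} = 8598872 + \frac{1}{2982734} = \frac{25648147876049}{2982734}$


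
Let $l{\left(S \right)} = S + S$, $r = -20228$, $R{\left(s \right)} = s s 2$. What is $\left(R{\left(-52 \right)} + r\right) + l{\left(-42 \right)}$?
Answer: $-14904$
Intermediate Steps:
$R{\left(s \right)} = 2 s^{2}$ ($R{\left(s \right)} = s^{2} \cdot 2 = 2 s^{2}$)
$l{\left(S \right)} = 2 S$
$\left(R{\left(-52 \right)} + r\right) + l{\left(-42 \right)} = \left(2 \left(-52\right)^{2} - 20228\right) + 2 \left(-42\right) = \left(2 \cdot 2704 - 20228\right) - 84 = \left(5408 - 20228\right) - 84 = -14820 - 84 = -14904$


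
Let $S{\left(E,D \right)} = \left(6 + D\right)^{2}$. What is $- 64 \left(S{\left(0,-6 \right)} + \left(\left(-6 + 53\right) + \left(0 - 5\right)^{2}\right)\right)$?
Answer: $-4608$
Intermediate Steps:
$- 64 \left(S{\left(0,-6 \right)} + \left(\left(-6 + 53\right) + \left(0 - 5\right)^{2}\right)\right) = - 64 \left(\left(6 - 6\right)^{2} + \left(\left(-6 + 53\right) + \left(0 - 5\right)^{2}\right)\right) = - 64 \left(0^{2} + \left(47 + \left(-5\right)^{2}\right)\right) = - 64 \left(0 + \left(47 + 25\right)\right) = - 64 \left(0 + 72\right) = \left(-64\right) 72 = -4608$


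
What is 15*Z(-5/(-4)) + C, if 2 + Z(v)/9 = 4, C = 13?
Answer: 283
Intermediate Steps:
Z(v) = 18 (Z(v) = -18 + 9*4 = -18 + 36 = 18)
15*Z(-5/(-4)) + C = 15*18 + 13 = 270 + 13 = 283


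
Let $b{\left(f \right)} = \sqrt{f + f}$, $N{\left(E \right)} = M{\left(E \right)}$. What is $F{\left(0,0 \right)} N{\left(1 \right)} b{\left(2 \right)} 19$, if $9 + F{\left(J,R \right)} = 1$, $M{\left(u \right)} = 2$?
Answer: $-608$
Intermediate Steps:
$N{\left(E \right)} = 2$
$F{\left(J,R \right)} = -8$ ($F{\left(J,R \right)} = -9 + 1 = -8$)
$b{\left(f \right)} = \sqrt{2} \sqrt{f}$ ($b{\left(f \right)} = \sqrt{2 f} = \sqrt{2} \sqrt{f}$)
$F{\left(0,0 \right)} N{\left(1 \right)} b{\left(2 \right)} 19 = - 8 \cdot 2 \sqrt{2} \sqrt{2} \cdot 19 = - 8 \cdot 2 \cdot 2 \cdot 19 = - 8 \cdot 4 \cdot 19 = \left(-8\right) 76 = -608$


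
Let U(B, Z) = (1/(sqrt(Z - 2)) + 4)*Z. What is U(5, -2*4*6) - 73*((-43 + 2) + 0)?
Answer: 2801 + 24*I*sqrt(2)/5 ≈ 2801.0 + 6.7882*I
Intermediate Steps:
U(B, Z) = Z*(4 + 1/sqrt(-2 + Z)) (U(B, Z) = (1/(sqrt(-2 + Z)) + 4)*Z = (1/sqrt(-2 + Z) + 4)*Z = (4 + 1/sqrt(-2 + Z))*Z = Z*(4 + 1/sqrt(-2 + Z)))
U(5, -2*4*6) - 73*((-43 + 2) + 0) = (4*(-2*4*6) + (-2*4*6)/sqrt(-2 - 2*4*6)) - 73*((-43 + 2) + 0) = (4*(-8*6) + (-8*6)/sqrt(-2 - 8*6)) - 73*(-41 + 0) = (4*(-48) - 48/sqrt(-2 - 48)) - 73*(-41) = (-192 - (-24)*I*sqrt(2)/5) + 2993 = (-192 + 24*I*sqrt(2)/5) + 2993 = 2801 + 24*I*sqrt(2)/5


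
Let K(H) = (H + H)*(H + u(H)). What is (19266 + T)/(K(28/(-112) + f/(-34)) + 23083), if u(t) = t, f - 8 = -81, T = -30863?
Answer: -13406132/26700589 ≈ -0.50209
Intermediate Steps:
f = -73 (f = 8 - 81 = -73)
K(H) = 4*H**2 (K(H) = (H + H)*(H + H) = (2*H)*(2*H) = 4*H**2)
(19266 + T)/(K(28/(-112) + f/(-34)) + 23083) = (19266 - 30863)/(4*(28/(-112) - 73/(-34))**2 + 23083) = -11597/(4*(28*(-1/112) - 73*(-1/34))**2 + 23083) = -11597/(4*(-1/4 + 73/34)**2 + 23083) = -11597/(4*(129/68)**2 + 23083) = -11597/(4*(16641/4624) + 23083) = -11597/(16641/1156 + 23083) = -11597/26700589/1156 = -11597*1156/26700589 = -13406132/26700589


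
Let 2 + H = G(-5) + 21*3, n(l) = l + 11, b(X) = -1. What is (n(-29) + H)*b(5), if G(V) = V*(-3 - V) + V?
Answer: -28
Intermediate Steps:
n(l) = 11 + l
G(V) = V + V*(-3 - V)
H = 46 (H = -2 + (-1*(-5)*(2 - 5) + 21*3) = -2 + (-1*(-5)*(-3) + 63) = -2 + (-15 + 63) = -2 + 48 = 46)
(n(-29) + H)*b(5) = ((11 - 29) + 46)*(-1) = (-18 + 46)*(-1) = 28*(-1) = -28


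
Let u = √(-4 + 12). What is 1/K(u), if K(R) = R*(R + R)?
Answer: 1/16 ≈ 0.062500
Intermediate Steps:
u = 2*√2 (u = √8 = 2*√2 ≈ 2.8284)
K(R) = 2*R² (K(R) = R*(2*R) = 2*R²)
1/K(u) = 1/(2*(2*√2)²) = 1/(2*8) = 1/16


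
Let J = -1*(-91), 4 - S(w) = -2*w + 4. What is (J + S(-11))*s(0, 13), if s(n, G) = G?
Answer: 897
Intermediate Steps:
S(w) = 2*w (S(w) = 4 - (-2*w + 4) = 4 - (4 - 2*w) = 4 + (-4 + 2*w) = 2*w)
J = 91
(J + S(-11))*s(0, 13) = (91 + 2*(-11))*13 = (91 - 22)*13 = 69*13 = 897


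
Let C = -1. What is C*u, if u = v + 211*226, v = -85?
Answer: -47601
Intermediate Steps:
u = 47601 (u = -85 + 211*226 = -85 + 47686 = 47601)
C*u = -1*47601 = -47601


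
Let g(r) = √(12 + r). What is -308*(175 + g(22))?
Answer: -53900 - 308*√34 ≈ -55696.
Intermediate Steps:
-308*(175 + g(22)) = -308*(175 + √(12 + 22)) = -308*(175 + √34) = -53900 - 308*√34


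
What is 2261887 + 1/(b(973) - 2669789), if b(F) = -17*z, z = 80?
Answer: 6041837198162/2671149 ≈ 2.2619e+6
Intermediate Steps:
b(F) = -1360 (b(F) = -17*80 = -1360)
2261887 + 1/(b(973) - 2669789) = 2261887 + 1/(-1360 - 2669789) = 2261887 + 1/(-2671149) = 2261887 - 1/2671149 = 6041837198162/2671149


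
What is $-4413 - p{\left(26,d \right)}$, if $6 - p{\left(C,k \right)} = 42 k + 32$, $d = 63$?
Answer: $-1741$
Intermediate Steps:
$p{\left(C,k \right)} = -26 - 42 k$ ($p{\left(C,k \right)} = 6 - \left(42 k + 32\right) = 6 - \left(32 + 42 k\right) = -26 - 42 k$)
$-4413 - p{\left(26,d \right)} = -4413 - \left(-26 - 2646\right) = -4413 - -2672 = -4413 + 2672 = -1741$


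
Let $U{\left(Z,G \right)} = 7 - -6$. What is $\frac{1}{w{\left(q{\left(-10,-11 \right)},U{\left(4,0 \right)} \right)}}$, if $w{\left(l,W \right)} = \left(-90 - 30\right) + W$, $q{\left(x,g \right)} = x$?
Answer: $- \frac{1}{107} \approx -0.0093458$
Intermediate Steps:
$U{\left(Z,G \right)} = 13$ ($U{\left(Z,G \right)} = 7 + 6 = 13$)
$w{\left(l,W \right)} = -120 + W$
$\frac{1}{w{\left(q{\left(-10,-11 \right)},U{\left(4,0 \right)} \right)}} = \frac{1}{-120 + 13} = \frac{1}{-107} = - \frac{1}{107}$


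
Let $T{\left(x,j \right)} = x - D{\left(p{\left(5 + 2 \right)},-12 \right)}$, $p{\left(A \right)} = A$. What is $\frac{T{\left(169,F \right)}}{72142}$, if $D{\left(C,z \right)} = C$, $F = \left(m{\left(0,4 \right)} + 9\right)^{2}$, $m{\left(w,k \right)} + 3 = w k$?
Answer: $\frac{81}{36071} \approx 0.0022456$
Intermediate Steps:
$m{\left(w,k \right)} = -3 + k w$ ($m{\left(w,k \right)} = -3 + w k = -3 + k w$)
$F = 36$ ($F = \left(\left(-3 + 4 \cdot 0\right) + 9\right)^{2} = \left(\left(-3 + 0\right) + 9\right)^{2} = \left(-3 + 9\right)^{2} = 6^{2} = 36$)
$T{\left(x,j \right)} = -7 + x$ ($T{\left(x,j \right)} = x - \left(5 + 2\right) = x - 7 = -7 + x$)
$\frac{T{\left(169,F \right)}}{72142} = \frac{-7 + 169}{72142} = 162 \cdot \frac{1}{72142} = \frac{81}{36071}$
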